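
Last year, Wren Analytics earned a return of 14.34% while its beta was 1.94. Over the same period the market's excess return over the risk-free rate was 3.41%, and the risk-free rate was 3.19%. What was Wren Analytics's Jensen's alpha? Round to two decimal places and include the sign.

CAPM benchmark = R_f + β(R_m − R_f) = 3.19% + 1.94 × 3.41% = 9.8054%
α = actual − benchmark = 14.34% − 9.8054% = +4.53%

+4.53%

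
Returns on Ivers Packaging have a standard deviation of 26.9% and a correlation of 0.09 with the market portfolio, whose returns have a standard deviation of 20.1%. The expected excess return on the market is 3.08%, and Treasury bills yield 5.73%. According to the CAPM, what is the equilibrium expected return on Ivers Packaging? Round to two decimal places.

β = ρ × σ_i / σ_m = 0.09 × 26.9% / 20.1% = 0.1204
E(R) = 5.73% + 0.1204 × 3.08% = 6.10%

6.10%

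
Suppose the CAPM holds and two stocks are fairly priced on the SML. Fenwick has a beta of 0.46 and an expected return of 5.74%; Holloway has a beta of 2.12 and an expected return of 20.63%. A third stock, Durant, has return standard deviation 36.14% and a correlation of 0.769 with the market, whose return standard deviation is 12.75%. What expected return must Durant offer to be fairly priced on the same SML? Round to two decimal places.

21.17%

MRP = (20.63% − 5.74%) / (2.12 − 0.46) = 8.9699%
R_f = 5.74% − 0.46 × 8.9699% = 1.6138%
β_Durant = ρ·σ_i/σ_m = 0.769 × 36.14 / 12.75 = 2.1797
E(R_Durant) = R_f + β × MRP = 1.6138% + 2.1797 × 8.9699% = 21.17%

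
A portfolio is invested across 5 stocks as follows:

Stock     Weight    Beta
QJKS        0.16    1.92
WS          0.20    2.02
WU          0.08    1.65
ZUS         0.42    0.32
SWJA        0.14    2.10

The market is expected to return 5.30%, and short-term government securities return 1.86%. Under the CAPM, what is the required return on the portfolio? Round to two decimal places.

6.23%

β_P = Σ w_i β_i = 0.16×1.92 + 0.20×2.02 + 0.08×1.65 + 0.42×0.32 + 0.14×2.10 = 1.2716
MRP = 5.30% − 1.86% = 3.44%
E(R_P) = R_f + β_P × MRP = 1.86% + 1.2716 × 3.44% = 6.23%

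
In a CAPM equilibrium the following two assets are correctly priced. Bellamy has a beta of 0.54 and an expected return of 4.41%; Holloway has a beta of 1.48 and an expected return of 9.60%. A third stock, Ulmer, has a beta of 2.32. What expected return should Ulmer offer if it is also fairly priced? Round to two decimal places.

MRP (SML slope) = (9.60% − 4.41%) / (1.48 − 0.54) = 5.19% / 0.94 = 5.5213%
R_f (intercept) = 4.41% − 0.54 × 5.5213% = 1.4285%
E(R_Ulmer) = R_f + β × MRP = 1.4285% + 2.32 × 5.5213% = 14.24%

14.24%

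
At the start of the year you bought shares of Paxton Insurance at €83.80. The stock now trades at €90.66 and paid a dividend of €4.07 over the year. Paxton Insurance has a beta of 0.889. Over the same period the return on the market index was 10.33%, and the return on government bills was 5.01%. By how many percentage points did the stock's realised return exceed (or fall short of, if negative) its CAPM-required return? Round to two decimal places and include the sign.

+3.30%

Realised HPR = (P1 + D1 − P0) / P0 = (90.66 + 4.07 − 83.80) / 83.80 = 10.93 / 83.80 = 13.0430%
MRP = 10.33% − 5.01% = 5.32%
CAPM required = R_f + β·MRP = 5.01% + 0.889 × 5.32% = 9.73948%
α = realised − required = 13.0430% − 9.73948% = +3.30%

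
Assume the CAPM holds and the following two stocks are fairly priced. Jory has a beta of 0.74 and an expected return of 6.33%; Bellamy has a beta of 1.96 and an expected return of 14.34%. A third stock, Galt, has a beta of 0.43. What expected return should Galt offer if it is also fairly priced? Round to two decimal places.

4.29%

MRP (SML slope) = (14.34% − 6.33%) / (1.96 − 0.74) = 8.01% / 1.22 = 6.5656%
R_f (intercept) = 6.33% − 0.74 × 6.5656% = 1.4715%
E(R_Galt) = R_f + β × MRP = 1.4715% + 0.43 × 6.5656% = 4.29%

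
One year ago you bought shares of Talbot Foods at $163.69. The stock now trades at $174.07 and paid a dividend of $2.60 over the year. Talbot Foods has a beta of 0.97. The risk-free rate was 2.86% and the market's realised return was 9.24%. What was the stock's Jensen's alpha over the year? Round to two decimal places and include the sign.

-1.12%

Realised HPR = (P1 + D1 − P0) / P0 = (174.07 + 2.60 − 163.69) / 163.69 = 12.98 / 163.69 = 7.9296%
MRP = 9.24% − 2.86% = 6.38%
CAPM required = R_f + β·MRP = 2.86% + 0.97 × 6.38% = 9.0486%
α = realised − required = 7.9296% − 9.0486% = -1.12%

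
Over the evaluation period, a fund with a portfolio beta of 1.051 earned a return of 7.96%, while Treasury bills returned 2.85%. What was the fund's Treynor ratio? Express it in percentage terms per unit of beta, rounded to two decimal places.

Treynor = (R_P − R_f) / β_P = (7.96% − 2.85%) / 1.0510 = 5.11% / 1.0510 = 4.86%

4.86%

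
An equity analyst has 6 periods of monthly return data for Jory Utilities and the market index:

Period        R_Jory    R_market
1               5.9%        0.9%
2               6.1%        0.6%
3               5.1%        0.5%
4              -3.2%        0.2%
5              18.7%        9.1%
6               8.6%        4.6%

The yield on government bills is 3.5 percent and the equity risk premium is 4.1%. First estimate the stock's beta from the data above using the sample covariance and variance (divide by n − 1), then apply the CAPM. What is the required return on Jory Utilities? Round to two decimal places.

Mean R_i = (5.9 + 6.1 + 5.1 − 3.2 + 18.7 + 8.6) / 6 = 6.8667%
Mean R_m = (0.9 + 0.6 + 0.5 + 0.2 + 9.1 + 4.6) / 6 = 2.6500%
Σ(R_i − R̄_i)(R_m − R̄_m) = 111.4300  ⇒  Cov = 111.4300 / 5 = 22.2860
Σ(R_m − R̄_m)² = 63.2950  ⇒  Var(R_m) = 63.2950 / 5 = 12.6590
β = Cov / Var(R_m) = 22.2860 / 12.6590 = 1.7605
E(R) = R_f + β × MRP = 3.5% + 1.7605 × 4.1% = 10.72%

10.72%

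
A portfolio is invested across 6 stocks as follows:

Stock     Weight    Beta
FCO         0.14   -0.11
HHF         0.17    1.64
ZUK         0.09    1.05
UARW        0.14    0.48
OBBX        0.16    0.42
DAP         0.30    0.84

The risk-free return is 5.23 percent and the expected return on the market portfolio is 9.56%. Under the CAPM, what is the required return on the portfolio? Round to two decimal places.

β_P = Σ w_i β_i = 0.14×-0.11 + 0.17×1.64 + 0.09×1.05 + 0.14×0.48 + 0.16×0.42 + 0.30×0.84 = 0.7443
MRP = 9.56% − 5.23% = 4.33%
E(R_P) = R_f + β_P × MRP = 5.23% + 0.7443 × 4.33% = 8.45%

8.45%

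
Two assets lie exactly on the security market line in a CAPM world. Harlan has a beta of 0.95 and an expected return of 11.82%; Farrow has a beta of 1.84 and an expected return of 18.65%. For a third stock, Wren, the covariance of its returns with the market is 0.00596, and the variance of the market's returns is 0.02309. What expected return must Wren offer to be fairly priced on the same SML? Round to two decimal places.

MRP = (18.65% − 11.82%) / (1.84 − 0.95) = 7.6742%
R_f = 11.82% − 0.95 × 7.6742% = 4.5295%
β_Wren = Cov / Var(R_m) = 0.00596 / 0.02309 = 0.2581
E(R_Wren) = R_f + β × MRP = 4.5295% + 0.2581 × 7.6742% = 6.51%

6.51%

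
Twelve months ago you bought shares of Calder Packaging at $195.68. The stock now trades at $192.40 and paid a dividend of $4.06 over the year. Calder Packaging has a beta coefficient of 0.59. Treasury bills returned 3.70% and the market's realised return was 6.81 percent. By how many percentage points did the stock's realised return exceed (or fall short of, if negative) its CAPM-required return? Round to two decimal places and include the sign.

-5.14%

Realised HPR = (P1 + D1 − P0) / P0 = (192.40 + 4.06 − 195.68) / 195.68 = 0.78 / 195.68 = 0.3986%
MRP = 6.81% − 3.70% = 3.11%
CAPM required = R_f + β·MRP = 3.70% + 0.59 × 3.11% = 5.5349%
α = realised − required = 0.3986% − 5.5349% = -5.14%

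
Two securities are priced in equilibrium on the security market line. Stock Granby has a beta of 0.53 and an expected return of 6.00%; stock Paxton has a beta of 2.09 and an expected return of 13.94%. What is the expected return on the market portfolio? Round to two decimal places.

8.39%

Both satisfy E(R) = R_f + β·MRP, so the slope of the SML is
MRP = (13.94% − 6.00%) / (2.09 − 0.53) = 7.94% / 1.56 = 5.0897%
R_f = E(R_Granby) − β_Granby·MRP = 6.00% − 0.53 × 5.0897% = 3.3025%
E(R_m) = R_f + MRP = 3.3025% + 5.0897% = 8.39%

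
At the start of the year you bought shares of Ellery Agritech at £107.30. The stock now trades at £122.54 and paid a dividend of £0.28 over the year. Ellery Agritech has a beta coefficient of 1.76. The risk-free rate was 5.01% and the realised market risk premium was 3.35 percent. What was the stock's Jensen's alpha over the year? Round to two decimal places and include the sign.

+3.56%

Realised HPR = (P1 + D1 − P0) / P0 = (122.54 + 0.28 − 107.30) / 107.30 = 15.52 / 107.30 = 14.4641%
CAPM required = R_f + β·MRP = 5.01% + 1.76 × 3.35% = 10.9060%
α = realised − required = 14.4641% − 10.9060% = +3.56%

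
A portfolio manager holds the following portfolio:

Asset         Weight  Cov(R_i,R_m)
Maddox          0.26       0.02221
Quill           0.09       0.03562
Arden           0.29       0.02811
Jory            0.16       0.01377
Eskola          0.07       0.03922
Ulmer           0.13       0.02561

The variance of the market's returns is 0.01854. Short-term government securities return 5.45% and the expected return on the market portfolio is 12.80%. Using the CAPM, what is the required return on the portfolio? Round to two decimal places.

15.52%

β_Maddox = 0.02221 / 0.01854 = 1.1980
β_Quill = 0.03562 / 0.01854 = 1.9213
β_Arden = 0.02811 / 0.01854 = 1.5162
β_Jory = 0.01377 / 0.01854 = 0.7427
β_Eskola = 0.03922 / 0.01854 = 2.1154
β_Ulmer = 0.02561 / 0.01854 = 1.3813
β_P = Σ w_i β_i = 0.26×1.1980 + 0.09×1.9213 + 0.29×1.5162 + 0.16×0.7427 + 0.07×2.1154 + 0.13×1.3813 = 1.3706
MRP = 12.80% − 5.45% = 7.35%
E(R_P) = R_f + β_P × MRP = 5.45% + 1.3706 × 7.35% = 15.52%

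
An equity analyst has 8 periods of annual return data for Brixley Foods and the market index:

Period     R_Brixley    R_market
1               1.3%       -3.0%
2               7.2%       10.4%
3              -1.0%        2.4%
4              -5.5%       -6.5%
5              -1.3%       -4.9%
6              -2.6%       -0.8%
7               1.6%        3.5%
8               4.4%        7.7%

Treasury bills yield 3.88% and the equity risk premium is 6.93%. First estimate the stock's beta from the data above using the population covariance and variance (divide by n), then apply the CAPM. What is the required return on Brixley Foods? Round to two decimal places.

7.95%

Mean R_i = (1.3 + 7.2 − 1.0 − 5.5 − 1.3 − 2.6 + 1.6 + 4.4) / 8 = 0.5125%
Mean R_m = (-3.0 + 10.4 + 2.4 − 6.5 − 4.9 − 0.8 + 3.5 + 7.7) / 8 = 1.1000%
Σ(R_i − R̄_i)(R_m − R̄_m) = 147.7500  ⇒  Cov = 147.7500 / 8 = 18.4688
Σ(R_m − R̄_m)² = 251.6800  ⇒  Var(R_m) = 251.6800 / 8 = 31.4600
β = Cov / Var(R_m) = 18.4688 / 31.4600 = 0.5871
E(R) = R_f + β × MRP = 3.88% + 0.5871 × 6.93% = 7.95%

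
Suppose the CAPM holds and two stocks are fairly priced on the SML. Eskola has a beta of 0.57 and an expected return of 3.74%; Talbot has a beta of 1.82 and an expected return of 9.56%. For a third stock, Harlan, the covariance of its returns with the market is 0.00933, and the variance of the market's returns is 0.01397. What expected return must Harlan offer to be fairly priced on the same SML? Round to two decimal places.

4.20%

MRP = (9.56% − 3.74%) / (1.82 − 0.57) = 4.6560%
R_f = 3.74% − 0.57 × 4.6560% = 1.0861%
β_Harlan = Cov / Var(R_m) = 0.00933 / 0.01397 = 0.6679
E(R_Harlan) = R_f + β × MRP = 1.0861% + 0.6679 × 4.6560% = 4.20%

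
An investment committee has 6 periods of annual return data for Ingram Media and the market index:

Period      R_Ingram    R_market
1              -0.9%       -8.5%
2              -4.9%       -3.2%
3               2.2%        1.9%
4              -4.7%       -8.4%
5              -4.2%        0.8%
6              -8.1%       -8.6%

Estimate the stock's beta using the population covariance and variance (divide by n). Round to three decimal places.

Mean R_i = (-0.9 − 4.9 + 2.2 − 4.7 − 4.2 − 8.1) / 6 = -3.4333%
Mean R_m = (-8.5 − 3.2 + 1.9 − 8.4 + 0.8 − 8.6) / 6 = -4.3333%
Σ(R_i − R̄_i)(R_m − R̄_m) = 44.0233  ⇒  Cov = 44.0233 / 6 = 7.3372
Σ(R_m − R̄_m)² = 118.5933  ⇒  Var(R_m) = 118.5933 / 6 = 19.7656
β = Cov / Var(R_m) = 7.3372 / 19.7656 = 0.3712

0.371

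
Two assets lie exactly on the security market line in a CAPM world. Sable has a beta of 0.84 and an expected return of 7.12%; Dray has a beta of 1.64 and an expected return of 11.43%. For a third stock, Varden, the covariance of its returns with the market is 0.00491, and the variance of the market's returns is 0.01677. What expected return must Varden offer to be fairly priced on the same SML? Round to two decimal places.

4.17%

MRP = (11.43% − 7.12%) / (1.64 − 0.84) = 5.3875%
R_f = 7.12% − 0.84 × 5.3875% = 2.5945%
β_Varden = Cov / Var(R_m) = 0.00491 / 0.01677 = 0.2928
E(R_Varden) = R_f + β × MRP = 2.5945% + 0.2928 × 5.3875% = 4.17%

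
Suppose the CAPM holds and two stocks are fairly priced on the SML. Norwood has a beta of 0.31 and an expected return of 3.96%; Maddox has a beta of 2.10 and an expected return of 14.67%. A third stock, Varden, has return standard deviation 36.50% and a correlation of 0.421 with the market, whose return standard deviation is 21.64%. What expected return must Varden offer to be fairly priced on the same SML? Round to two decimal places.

6.35%

MRP = (14.67% − 3.96%) / (2.10 − 0.31) = 5.9832%
R_f = 3.96% − 0.31 × 5.9832% = 2.1052%
β_Varden = ρ·σ_i/σ_m = 0.421 × 36.50 / 21.64 = 0.7101
E(R_Varden) = R_f + β × MRP = 2.1052% + 0.7101 × 5.9832% = 6.35%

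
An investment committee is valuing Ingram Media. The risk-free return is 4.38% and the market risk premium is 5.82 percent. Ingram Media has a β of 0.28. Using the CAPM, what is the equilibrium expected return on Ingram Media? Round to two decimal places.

6.01%

E(R) = R_f + β × MRP = 4.38% + 0.28 × 5.82% = 6.01%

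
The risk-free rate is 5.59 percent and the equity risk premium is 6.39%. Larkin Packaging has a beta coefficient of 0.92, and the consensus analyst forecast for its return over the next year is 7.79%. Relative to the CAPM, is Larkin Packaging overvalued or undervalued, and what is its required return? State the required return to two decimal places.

Required return = R_f + β·MRP = 5.59% + 0.92 × 6.39% = 11.47%
Forecast 7.79% < required 11.47% → the stock plots below the SML → overvalued.

Overvalued; required return 11.47%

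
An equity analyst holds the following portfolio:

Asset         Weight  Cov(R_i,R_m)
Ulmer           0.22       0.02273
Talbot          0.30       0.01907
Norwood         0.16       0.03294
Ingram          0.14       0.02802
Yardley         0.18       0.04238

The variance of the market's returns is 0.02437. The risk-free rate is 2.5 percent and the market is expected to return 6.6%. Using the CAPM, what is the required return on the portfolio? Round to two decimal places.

β_Ulmer = 0.02273 / 0.02437 = 0.9327
β_Talbot = 0.01907 / 0.02437 = 0.7825
β_Norwood = 0.03294 / 0.02437 = 1.3517
β_Ingram = 0.02802 / 0.02437 = 1.1498
β_Yardley = 0.04238 / 0.02437 = 1.7390
β_P = Σ w_i β_i = 0.22×0.9327 + 0.30×0.7825 + 0.16×1.3517 + 0.14×1.1498 + 0.18×1.7390 = 1.1302
MRP = 6.6% − 2.5% = 4.10%
E(R_P) = R_f + β_P × MRP = 2.5% + 1.1302 × 4.1% = 7.13%

7.13%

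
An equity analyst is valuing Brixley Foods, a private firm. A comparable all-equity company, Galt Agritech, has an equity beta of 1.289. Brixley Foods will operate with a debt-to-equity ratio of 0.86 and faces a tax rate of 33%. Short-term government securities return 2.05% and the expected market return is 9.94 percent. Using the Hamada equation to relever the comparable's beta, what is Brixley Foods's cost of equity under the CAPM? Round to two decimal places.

18.08%

β_L = β_U × [1 + (1 − t)(D/E)] = 1.289 × [1 + (1 − 0.33) × 0.86]
    = 1.289 × [1 + 0.67 × 0.86] = 1.289 × 1.5762 = 2.0317
MRP = 9.94% − 2.05% = 7.89%
E(R) = R_f + β_L × MRP = 2.05% + 2.0317 × 7.89% = 18.08%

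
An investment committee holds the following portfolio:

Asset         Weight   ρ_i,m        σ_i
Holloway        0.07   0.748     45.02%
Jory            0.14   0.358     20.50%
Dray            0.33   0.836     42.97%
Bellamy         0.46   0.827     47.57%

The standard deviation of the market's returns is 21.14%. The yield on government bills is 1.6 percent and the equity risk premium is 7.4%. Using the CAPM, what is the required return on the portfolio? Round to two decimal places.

13.27%

β_Holloway = 0.748 × 45.02% / 21.14% = 1.5929
β_Jory = 0.358 × 20.50% / 21.14% = 0.3472
β_Dray = 0.836 × 42.97% / 21.14% = 1.6993
β_Bellamy = 0.827 × 47.57% / 21.14% = 1.8609
β_P = Σ w_i β_i = 0.07×1.5929 + 0.14×0.3472 + 0.33×1.6993 + 0.46×1.8609 = 1.5769
E(R_P) = R_f + β_P × MRP = 1.6% + 1.5769 × 7.4% = 13.27%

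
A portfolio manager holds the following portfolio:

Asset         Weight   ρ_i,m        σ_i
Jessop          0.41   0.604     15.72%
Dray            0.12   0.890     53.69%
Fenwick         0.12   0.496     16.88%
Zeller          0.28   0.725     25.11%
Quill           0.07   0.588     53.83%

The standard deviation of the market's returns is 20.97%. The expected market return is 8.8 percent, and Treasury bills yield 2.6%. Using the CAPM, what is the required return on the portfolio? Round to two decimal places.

7.91%

β_Jessop = 0.604 × 15.72% / 20.97% = 0.4528
β_Dray = 0.890 × 53.69% / 20.97% = 2.2787
β_Fenwick = 0.496 × 16.88% / 20.97% = 0.3993
β_Zeller = 0.725 × 25.11% / 20.97% = 0.8681
β_Quill = 0.588 × 53.83% / 20.97% = 1.5094
β_P = Σ w_i β_i = 0.41×0.4528 + 0.12×2.2787 + 0.12×0.3993 + 0.28×0.8681 + 0.07×1.5094 = 0.8557
MRP = 8.8% − 2.6% = 6.20%
E(R_P) = R_f + β_P × MRP = 2.6% + 0.8557 × 6.2% = 7.91%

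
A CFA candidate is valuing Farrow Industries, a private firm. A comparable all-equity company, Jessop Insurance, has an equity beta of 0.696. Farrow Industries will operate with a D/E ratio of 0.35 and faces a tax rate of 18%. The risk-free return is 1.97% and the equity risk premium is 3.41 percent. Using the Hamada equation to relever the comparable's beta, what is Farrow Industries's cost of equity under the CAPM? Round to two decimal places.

5.02%

β_L = β_U × [1 + (1 − t)(D/E)] = 0.696 × [1 + (1 − 0.18) × 0.35]
    = 0.696 × [1 + 0.82 × 0.35] = 0.696 × 1.2870 = 0.8958
E(R) = R_f + β_L × MRP = 1.97% + 0.8958 × 3.41% = 5.02%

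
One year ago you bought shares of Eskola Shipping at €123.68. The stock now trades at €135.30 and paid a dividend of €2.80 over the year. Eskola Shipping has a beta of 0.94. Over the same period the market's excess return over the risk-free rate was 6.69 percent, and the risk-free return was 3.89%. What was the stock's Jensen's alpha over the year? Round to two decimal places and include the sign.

+1.48%

Realised HPR = (P1 + D1 − P0) / P0 = (135.30 + 2.80 − 123.68) / 123.68 = 14.42 / 123.68 = 11.6591%
CAPM required = R_f + β·MRP = 3.89% + 0.94 × 6.69% = 10.1786%
α = realised − required = 11.6591% − 10.1786% = +1.48%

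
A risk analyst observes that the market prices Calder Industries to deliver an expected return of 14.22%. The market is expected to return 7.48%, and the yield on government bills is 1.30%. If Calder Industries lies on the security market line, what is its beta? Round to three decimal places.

MRP = 7.48% − 1.30% = 6.18%
β = (E(R) − R_f) / MRP = (14.22% − 1.30%) / 6.18% = 12.92% / 6.18% = 2.091

2.091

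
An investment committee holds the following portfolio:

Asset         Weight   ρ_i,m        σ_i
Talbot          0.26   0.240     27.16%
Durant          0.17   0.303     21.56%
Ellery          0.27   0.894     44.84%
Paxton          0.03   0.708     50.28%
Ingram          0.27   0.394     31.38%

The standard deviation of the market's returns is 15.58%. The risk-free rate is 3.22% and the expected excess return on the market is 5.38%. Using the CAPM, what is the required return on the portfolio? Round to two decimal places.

9.45%

β_Talbot = 0.240 × 27.16% / 15.58% = 0.4184
β_Durant = 0.303 × 21.56% / 15.58% = 0.4193
β_Ellery = 0.894 × 44.84% / 15.58% = 2.5730
β_Paxton = 0.708 × 50.28% / 15.58% = 2.2849
β_Ingram = 0.394 × 31.38% / 15.58% = 0.7936
β_P = Σ w_i β_i = 0.26×0.4184 + 0.17×0.4193 + 0.27×2.5730 + 0.03×2.2849 + 0.27×0.7936 = 1.1576
E(R_P) = R_f + β_P × MRP = 3.22% + 1.1576 × 5.38% = 9.45%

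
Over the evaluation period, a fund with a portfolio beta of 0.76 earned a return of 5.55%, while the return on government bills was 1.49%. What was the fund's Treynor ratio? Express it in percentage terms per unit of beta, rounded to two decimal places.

Treynor = (R_P − R_f) / β_P = (5.55% − 1.49%) / 0.7600 = 4.06% / 0.7600 = 5.34%

5.34%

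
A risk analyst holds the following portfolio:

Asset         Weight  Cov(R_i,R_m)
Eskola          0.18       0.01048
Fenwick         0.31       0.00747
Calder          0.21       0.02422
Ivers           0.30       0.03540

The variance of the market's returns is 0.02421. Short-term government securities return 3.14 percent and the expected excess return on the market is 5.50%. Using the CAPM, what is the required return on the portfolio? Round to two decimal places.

β_Eskola = 0.01048 / 0.02421 = 0.4329
β_Fenwick = 0.00747 / 0.02421 = 0.3086
β_Calder = 0.02422 / 0.02421 = 1.0004
β_Ivers = 0.03540 / 0.02421 = 1.4622
β_P = Σ w_i β_i = 0.18×0.4329 + 0.31×0.3086 + 0.21×1.0004 + 0.30×1.4622 = 0.8223
E(R_P) = R_f + β_P × MRP = 3.14% + 0.8223 × 5.50% = 7.66%

7.66%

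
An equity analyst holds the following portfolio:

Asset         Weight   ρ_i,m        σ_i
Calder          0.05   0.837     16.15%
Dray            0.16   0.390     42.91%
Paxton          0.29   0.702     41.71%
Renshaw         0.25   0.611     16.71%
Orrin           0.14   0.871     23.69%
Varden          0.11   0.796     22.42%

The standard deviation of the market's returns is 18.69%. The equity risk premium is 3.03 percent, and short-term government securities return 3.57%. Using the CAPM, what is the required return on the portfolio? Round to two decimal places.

6.69%

β_Calder = 0.837 × 16.15% / 18.69% = 0.7233
β_Dray = 0.390 × 42.91% / 18.69% = 0.8954
β_Paxton = 0.702 × 41.71% / 18.69% = 1.5666
β_Renshaw = 0.611 × 16.71% / 18.69% = 0.5463
β_Orrin = 0.871 × 23.69% / 18.69% = 1.1040
β_Varden = 0.796 × 22.42% / 18.69% = 0.9549
β_P = Σ w_i β_i = 0.05×0.7233 + 0.16×0.8954 + 0.29×1.5666 + 0.25×0.5463 + 0.14×1.1040 + 0.11×0.9549 = 1.0299
E(R_P) = R_f + β_P × MRP = 3.57% + 1.0299 × 3.03% = 6.69%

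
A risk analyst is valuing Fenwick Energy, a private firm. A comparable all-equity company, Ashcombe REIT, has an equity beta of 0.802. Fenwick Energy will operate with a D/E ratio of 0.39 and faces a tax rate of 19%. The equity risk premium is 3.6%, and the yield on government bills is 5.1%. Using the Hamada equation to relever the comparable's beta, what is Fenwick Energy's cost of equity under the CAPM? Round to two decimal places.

β_L = β_U × [1 + (1 − t)(D/E)] = 0.802 × [1 + (1 − 0.19) × 0.39]
    = 0.802 × [1 + 0.81 × 0.39] = 0.802 × 1.3159 = 1.0554
E(R) = R_f + β_L × MRP = 5.1% + 1.0554 × 3.6% = 8.90%

8.90%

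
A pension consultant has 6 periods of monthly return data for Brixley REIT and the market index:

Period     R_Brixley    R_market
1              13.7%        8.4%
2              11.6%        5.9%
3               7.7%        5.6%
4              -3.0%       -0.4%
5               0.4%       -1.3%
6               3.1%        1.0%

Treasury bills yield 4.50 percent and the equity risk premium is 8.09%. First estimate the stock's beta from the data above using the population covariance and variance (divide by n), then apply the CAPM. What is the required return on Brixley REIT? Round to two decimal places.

17.26%

Mean R_i = (13.7 + 11.6 + 7.7 − 3.0 + 0.4 + 3.1) / 6 = 5.5833%
Mean R_m = (8.4 + 5.9 + 5.6 − 0.4 − 1.3 + 1.0) / 6 = 3.2000%
Σ(R_i − R̄_i)(R_m − R̄_m) = 123.2200  ⇒  Cov = 123.2200 / 6 = 20.5367
Σ(R_m − R̄_m)² = 78.1400  ⇒  Var(R_m) = 78.1400 / 6 = 13.0233
β = Cov / Var(R_m) = 20.5367 / 13.0233 = 1.5769
E(R) = R_f + β × MRP = 4.50% + 1.5769 × 8.09% = 17.26%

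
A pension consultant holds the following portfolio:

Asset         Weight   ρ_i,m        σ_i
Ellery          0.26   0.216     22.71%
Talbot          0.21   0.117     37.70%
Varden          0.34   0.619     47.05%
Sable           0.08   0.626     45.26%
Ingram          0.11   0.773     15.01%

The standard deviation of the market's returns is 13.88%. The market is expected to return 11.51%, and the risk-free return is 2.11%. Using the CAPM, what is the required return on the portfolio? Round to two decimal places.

β_Ellery = 0.216 × 22.71% / 13.88% = 0.3534
β_Talbot = 0.117 × 37.70% / 13.88% = 0.3178
β_Varden = 0.619 × 47.05% / 13.88% = 2.0983
β_Sable = 0.626 × 45.26% / 13.88% = 2.0413
β_Ingram = 0.773 × 15.01% / 13.88% = 0.8359
β_P = Σ w_i β_i = 0.26×0.3534 + 0.21×0.3178 + 0.34×2.0983 + 0.08×2.0413 + 0.11×0.8359 = 1.1273
MRP = 11.51% − 2.11% = 9.40%
E(R_P) = R_f + β_P × MRP = 2.11% + 1.1273 × 9.40% = 12.71%

12.71%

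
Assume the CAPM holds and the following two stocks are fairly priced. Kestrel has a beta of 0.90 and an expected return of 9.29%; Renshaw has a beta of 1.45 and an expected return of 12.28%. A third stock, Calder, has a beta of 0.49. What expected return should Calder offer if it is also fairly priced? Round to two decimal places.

7.06%

MRP (SML slope) = (12.28% − 9.29%) / (1.45 − 0.90) = 2.99% / 0.55 = 5.4364%
R_f (intercept) = 9.29% − 0.90 × 5.4364% = 4.3972%
E(R_Calder) = R_f + β × MRP = 4.3972% + 0.49 × 5.4364% = 7.06%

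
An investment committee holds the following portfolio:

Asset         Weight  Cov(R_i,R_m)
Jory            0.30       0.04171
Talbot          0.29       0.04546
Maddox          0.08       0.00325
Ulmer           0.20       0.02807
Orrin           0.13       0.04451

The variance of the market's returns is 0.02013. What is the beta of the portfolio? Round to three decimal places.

β_Jory = 0.04171 / 0.02013 = 2.0720
β_Talbot = 0.04546 / 0.02013 = 2.2583
β_Maddox = 0.00325 / 0.02013 = 0.1615
β_Ulmer = 0.02807 / 0.02013 = 1.3944
β_Orrin = 0.04451 / 0.02013 = 2.2111
β_P = Σ w_i β_i = 0.30×2.0720 + 0.29×2.2583 + 0.08×0.1615 + 0.20×1.3944 + 0.13×2.2111 = 1.8558

1.856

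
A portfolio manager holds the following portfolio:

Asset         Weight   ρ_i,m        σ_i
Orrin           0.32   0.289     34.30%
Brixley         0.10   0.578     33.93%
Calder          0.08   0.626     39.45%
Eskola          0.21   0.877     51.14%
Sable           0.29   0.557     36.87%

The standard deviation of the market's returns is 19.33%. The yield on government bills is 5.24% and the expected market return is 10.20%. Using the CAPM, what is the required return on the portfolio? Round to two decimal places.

11.01%

β_Orrin = 0.289 × 34.30% / 19.33% = 0.5128
β_Brixley = 0.578 × 33.93% / 19.33% = 1.0146
β_Calder = 0.626 × 39.45% / 19.33% = 1.2776
β_Eskola = 0.877 × 51.14% / 19.33% = 2.3202
β_Sable = 0.557 × 36.87% / 19.33% = 1.0624
β_P = Σ w_i β_i = 0.32×0.5128 + 0.10×1.0146 + 0.08×1.2776 + 0.21×2.3202 + 0.29×1.0624 = 1.1631
MRP = 10.20% − 5.24% = 4.96%
E(R_P) = R_f + β_P × MRP = 5.24% + 1.1631 × 4.96% = 11.01%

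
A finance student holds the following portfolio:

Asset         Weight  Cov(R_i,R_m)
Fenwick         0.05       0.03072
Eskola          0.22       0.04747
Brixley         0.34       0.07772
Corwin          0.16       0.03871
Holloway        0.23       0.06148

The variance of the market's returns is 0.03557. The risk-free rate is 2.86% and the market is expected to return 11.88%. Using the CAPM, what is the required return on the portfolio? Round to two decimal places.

17.76%

β_Fenwick = 0.03072 / 0.03557 = 0.8636
β_Eskola = 0.04747 / 0.03557 = 1.3346
β_Brixley = 0.07772 / 0.03557 = 2.1850
β_Corwin = 0.03871 / 0.03557 = 1.0883
β_Holloway = 0.06148 / 0.03557 = 1.7284
β_P = Σ w_i β_i = 0.05×0.8636 + 0.22×1.3346 + 0.34×2.1850 + 0.16×1.0883 + 0.23×1.7284 = 1.6514
MRP = 11.88% − 2.86% = 9.02%
E(R_P) = R_f + β_P × MRP = 2.86% + 1.6514 × 9.02% = 17.76%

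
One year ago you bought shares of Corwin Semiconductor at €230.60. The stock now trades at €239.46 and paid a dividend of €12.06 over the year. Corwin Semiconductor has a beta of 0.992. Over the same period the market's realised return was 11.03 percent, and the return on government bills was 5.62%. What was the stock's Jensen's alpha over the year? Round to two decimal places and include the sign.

Realised HPR = (P1 + D1 − P0) / P0 = (239.46 + 12.06 − 230.60) / 230.60 = 20.92 / 230.60 = 9.0720%
MRP = 11.03% − 5.62% = 5.41%
CAPM required = R_f + β·MRP = 5.62% + 0.992 × 5.41% = 10.98672%
α = realised − required = 9.0720% − 10.98672% = -1.91%

-1.91%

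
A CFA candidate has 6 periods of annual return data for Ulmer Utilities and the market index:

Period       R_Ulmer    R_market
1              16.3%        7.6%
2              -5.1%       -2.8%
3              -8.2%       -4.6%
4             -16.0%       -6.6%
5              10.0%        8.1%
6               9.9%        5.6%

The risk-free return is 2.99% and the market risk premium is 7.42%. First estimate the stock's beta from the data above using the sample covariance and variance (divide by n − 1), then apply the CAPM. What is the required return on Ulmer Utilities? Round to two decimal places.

Mean R_i = (16.3 − 5.1 − 8.2 − 16.0 + 10.0 + 9.9) / 6 = 1.1500%
Mean R_m = (7.6 − 2.8 − 4.6 − 6.6 + 8.1 + 5.6) / 6 = 1.2167%
Σ(R_i − R̄_i)(R_m − R̄_m) = 409.5250  ⇒  Cov = 409.5250 / 5 = 81.9050
Σ(R_m − R̄_m)² = 218.4083  ⇒  Var(R_m) = 218.4083 / 5 = 43.6817
β = Cov / Var(R_m) = 81.9050 / 43.6817 = 1.8750
E(R) = R_f + β × MRP = 2.99% + 1.8750 × 7.42% = 16.90%

16.90%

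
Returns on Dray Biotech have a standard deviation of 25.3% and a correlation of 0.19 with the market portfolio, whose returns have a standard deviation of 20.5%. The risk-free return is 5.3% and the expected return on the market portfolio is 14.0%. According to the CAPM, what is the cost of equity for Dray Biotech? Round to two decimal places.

7.34%

β = ρ × σ_i / σ_m = 0.19 × 25.3% / 20.5% = 0.2345
MRP = 14.0% − 5.3% = 8.70%
E(R) = 5.3% + 0.2345 × 8.7% = 7.34%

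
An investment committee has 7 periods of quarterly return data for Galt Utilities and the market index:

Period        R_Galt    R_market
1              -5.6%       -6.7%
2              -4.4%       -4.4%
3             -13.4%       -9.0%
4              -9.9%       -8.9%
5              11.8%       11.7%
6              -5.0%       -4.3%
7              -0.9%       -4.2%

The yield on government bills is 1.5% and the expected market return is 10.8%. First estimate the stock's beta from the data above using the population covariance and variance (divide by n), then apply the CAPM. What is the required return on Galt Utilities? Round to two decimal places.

11.59%

Mean R_i = (-5.6 − 4.4 − 13.4 − 9.9 + 11.8 − 5.0 − 0.9) / 7 = -3.9143%
Mean R_m = (-6.7 − 4.4 − 9.0 − 8.9 + 11.7 − 4.3 − 4.2) / 7 = -3.6857%
Σ(R_i − R̄_i)(R_m − R̄_m) = 327.9414  ⇒  Cov = 327.9414 / 7 = 46.8488
Σ(R_m − R̄_m)² = 302.3886  ⇒  Var(R_m) = 302.3886 / 7 = 43.1984
β = Cov / Var(R_m) = 46.8488 / 43.1984 = 1.0845
MRP = 10.8% − 1.5% = 9.30%
E(R) = R_f + β × MRP = 1.5% + 1.0845 × 9.3% = 11.59%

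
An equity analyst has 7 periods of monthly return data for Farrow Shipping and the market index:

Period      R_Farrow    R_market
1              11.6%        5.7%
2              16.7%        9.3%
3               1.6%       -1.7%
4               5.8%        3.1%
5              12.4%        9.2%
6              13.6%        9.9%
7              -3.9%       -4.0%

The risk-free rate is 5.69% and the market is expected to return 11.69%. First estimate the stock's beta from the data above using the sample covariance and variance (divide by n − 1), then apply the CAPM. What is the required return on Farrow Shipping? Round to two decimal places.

Mean R_i = (11.6 + 16.7 + 1.6 + 5.8 + 12.4 + 13.6 − 3.9) / 7 = 8.2571%
Mean R_m = (5.7 + 9.3 − 1.7 + 3.1 + 9.2 + 9.9 − 4.0) / 7 = 4.5000%
Σ(R_i − R̄_i)(R_m − R̄_m) = 240.9100  ⇒  Cov = 240.9100 / 6 = 40.1517
Σ(R_m − R̄_m)² = 188.3800  ⇒  Var(R_m) = 188.3800 / 6 = 31.3967
β = Cov / Var(R_m) = 40.1517 / 31.3967 = 1.2789
MRP = 11.69% − 5.69% = 6.00%
E(R) = R_f + β × MRP = 5.69% + 1.2789 × 6.00% = 13.36%

13.36%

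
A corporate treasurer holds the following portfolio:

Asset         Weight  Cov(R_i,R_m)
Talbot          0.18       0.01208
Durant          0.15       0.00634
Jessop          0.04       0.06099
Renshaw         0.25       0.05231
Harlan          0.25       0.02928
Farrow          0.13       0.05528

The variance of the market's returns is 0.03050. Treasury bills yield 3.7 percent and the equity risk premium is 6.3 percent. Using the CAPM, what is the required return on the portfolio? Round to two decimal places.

β_Talbot = 0.01208 / 0.03050 = 0.3961
β_Durant = 0.00634 / 0.03050 = 0.2079
β_Jessop = 0.06099 / 0.03050 = 1.9997
β_Renshaw = 0.05231 / 0.03050 = 1.7151
β_Harlan = 0.02928 / 0.03050 = 0.9600
β_Farrow = 0.05528 / 0.03050 = 1.8125
β_P = Σ w_i β_i = 0.18×0.3961 + 0.15×0.2079 + 0.04×1.9997 + 0.25×1.7151 + 0.25×0.9600 + 0.13×1.8125 = 1.0869
E(R_P) = R_f + β_P × MRP = 3.7% + 1.0869 × 6.3% = 10.55%

10.55%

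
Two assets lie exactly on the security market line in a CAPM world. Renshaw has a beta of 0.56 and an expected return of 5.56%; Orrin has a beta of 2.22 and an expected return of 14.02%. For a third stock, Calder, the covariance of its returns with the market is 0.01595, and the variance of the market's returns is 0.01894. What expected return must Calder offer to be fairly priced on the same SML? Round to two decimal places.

7.00%

MRP = (14.02% − 5.56%) / (2.22 − 0.56) = 5.0964%
R_f = 5.56% − 0.56 × 5.0964% = 2.7060%
β_Calder = Cov / Var(R_m) = 0.01595 / 0.01894 = 0.8421
E(R_Calder) = R_f + β × MRP = 2.7060% + 0.8421 × 5.0964% = 7.00%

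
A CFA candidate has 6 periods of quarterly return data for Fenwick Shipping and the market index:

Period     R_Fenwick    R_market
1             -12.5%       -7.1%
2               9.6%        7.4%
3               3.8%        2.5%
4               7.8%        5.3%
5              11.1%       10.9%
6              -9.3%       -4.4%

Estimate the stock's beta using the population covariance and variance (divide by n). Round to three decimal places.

1.433

Mean R_i = (-12.5 + 9.6 + 3.8 + 7.8 + 11.1 − 9.3) / 6 = 1.7500%
Mean R_m = (-7.1 + 7.4 + 2.5 + 5.3 + 10.9 − 4.4) / 6 = 2.4333%
Σ(R_i − R̄_i)(R_m − R̄_m) = 346.9900  ⇒  Cov = 346.9900 / 6 = 57.8317
Σ(R_m − R̄_m)² = 242.1533  ⇒  Var(R_m) = 242.1533 / 6 = 40.3589
β = Cov / Var(R_m) = 57.8317 / 40.3589 = 1.4329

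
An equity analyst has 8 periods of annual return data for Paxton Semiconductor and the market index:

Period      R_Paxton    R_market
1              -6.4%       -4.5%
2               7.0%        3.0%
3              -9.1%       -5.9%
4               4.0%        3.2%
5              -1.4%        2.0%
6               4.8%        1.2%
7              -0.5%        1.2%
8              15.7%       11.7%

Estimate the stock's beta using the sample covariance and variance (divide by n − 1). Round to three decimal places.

1.404

Mean R_i = (-6.4 + 7.0 − 9.1 + 4.0 − 1.4 + 4.8 − 0.5 + 15.7) / 8 = 1.7625%
Mean R_m = (-4.5 + 3.0 − 5.9 + 3.2 + 2.0 + 1.2 + 1.2 + 11.7) / 8 = 1.4875%
Σ(R_i − R̄_i)(R_m − R̄_m) = 281.3663  ⇒  Cov = 281.3663 / 7 = 40.1952
Σ(R_m − R̄_m)² = 200.3688  ⇒  Var(R_m) = 200.3688 / 7 = 28.6241
β = Cov / Var(R_m) = 40.1952 / 28.6241 = 1.4042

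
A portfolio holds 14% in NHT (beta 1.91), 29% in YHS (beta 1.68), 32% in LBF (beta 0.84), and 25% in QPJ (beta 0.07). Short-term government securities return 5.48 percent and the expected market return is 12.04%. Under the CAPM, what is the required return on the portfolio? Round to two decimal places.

12.31%

β_P = Σ w_i β_i = 0.14×1.91 + 0.29×1.68 + 0.32×0.84 + 0.25×0.07 = 1.0409
MRP = 12.04% − 5.48% = 6.56%
E(R_P) = R_f + β_P × MRP = 5.48% + 1.0409 × 6.56% = 12.31%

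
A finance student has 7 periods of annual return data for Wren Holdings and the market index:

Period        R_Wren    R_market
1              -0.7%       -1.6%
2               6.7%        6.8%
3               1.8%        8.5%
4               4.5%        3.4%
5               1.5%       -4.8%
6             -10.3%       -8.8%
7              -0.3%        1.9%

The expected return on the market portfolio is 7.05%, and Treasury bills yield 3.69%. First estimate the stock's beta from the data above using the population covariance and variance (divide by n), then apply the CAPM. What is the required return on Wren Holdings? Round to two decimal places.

Mean R_i = (-0.7 + 6.7 + 1.8 + 4.5 + 1.5 − 10.3 − 0.3) / 7 = 0.4571%
Mean R_m = (-1.6 + 6.8 + 8.5 + 3.4 − 4.8 − 8.8 + 1.9) / 7 = 0.7714%
Σ(R_i − R̄_i)(R_m − R̄_m) = 157.6814  ⇒  Cov = 157.6814 / 7 = 22.5259
Σ(R_m − R̄_m)² = 232.5343  ⇒  Var(R_m) = 232.5343 / 7 = 33.2192
β = Cov / Var(R_m) = 22.5259 / 33.2192 = 0.6781
MRP = 7.05% − 3.69% = 3.36%
E(R) = R_f + β × MRP = 3.69% + 0.6781 × 3.36% = 5.97%

5.97%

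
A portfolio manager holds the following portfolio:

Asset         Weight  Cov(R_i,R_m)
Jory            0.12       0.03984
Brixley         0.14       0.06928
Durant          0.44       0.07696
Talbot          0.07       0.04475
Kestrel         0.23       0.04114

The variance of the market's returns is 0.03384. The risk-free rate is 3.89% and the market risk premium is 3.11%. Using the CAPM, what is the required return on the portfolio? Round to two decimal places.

β_Jory = 0.03984 / 0.03384 = 1.1773
β_Brixley = 0.06928 / 0.03384 = 2.0473
β_Durant = 0.07696 / 0.03384 = 2.2742
β_Talbot = 0.04475 / 0.03384 = 1.3224
β_Kestrel = 0.04114 / 0.03384 = 1.2157
β_P = Σ w_i β_i = 0.12×1.1773 + 0.14×2.0473 + 0.44×2.2742 + 0.07×1.3224 + 0.23×1.2157 = 1.8007
E(R_P) = R_f + β_P × MRP = 3.89% + 1.8007 × 3.11% = 9.49%

9.49%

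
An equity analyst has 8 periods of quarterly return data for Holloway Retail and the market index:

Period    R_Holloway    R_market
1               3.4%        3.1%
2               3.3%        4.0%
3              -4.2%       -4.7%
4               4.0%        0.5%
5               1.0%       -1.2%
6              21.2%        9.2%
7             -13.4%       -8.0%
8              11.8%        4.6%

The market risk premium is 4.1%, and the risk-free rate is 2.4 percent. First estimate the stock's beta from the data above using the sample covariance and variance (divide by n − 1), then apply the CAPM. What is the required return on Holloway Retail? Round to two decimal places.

9.65%

Mean R_i = (3.4 + 3.3 − 4.2 + 4.0 + 1.0 + 21.2 − 13.4 + 11.8) / 8 = 3.3875%
Mean R_m = (3.1 + 4.0 − 4.7 + 0.5 − 1.2 + 9.2 − 8.0 + 4.6) / 8 = 0.9375%
Σ(R_i − R̄_i)(R_m − R̄_m) = 375.3938  ⇒  Cov = 375.3938 / 7 = 53.6277
Σ(R_m − R̄_m)² = 212.1588  ⇒  Var(R_m) = 212.1588 / 7 = 30.3084
β = Cov / Var(R_m) = 53.6277 / 30.3084 = 1.7694
E(R) = R_f + β × MRP = 2.4% + 1.7694 × 4.1% = 9.65%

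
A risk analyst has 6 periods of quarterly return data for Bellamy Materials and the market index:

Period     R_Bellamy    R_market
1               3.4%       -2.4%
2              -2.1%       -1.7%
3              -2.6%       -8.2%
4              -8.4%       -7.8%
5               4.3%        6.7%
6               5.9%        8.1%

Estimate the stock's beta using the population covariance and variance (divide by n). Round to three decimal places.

0.657

Mean R_i = (3.4 − 2.1 − 2.6 − 8.4 + 4.3 + 5.9) / 6 = 0.0833%
Mean R_m = (-2.4 − 1.7 − 8.2 − 7.8 + 6.7 + 8.1) / 6 = -0.8833%
Σ(R_i − R̄_i)(R_m − R̄_m) = 159.2917  ⇒  Cov = 159.2917 / 6 = 26.5486
Σ(R_m − R̄_m)² = 242.5483  ⇒  Var(R_m) = 242.5483 / 6 = 40.4247
β = Cov / Var(R_m) = 26.5486 / 40.4247 = 0.6567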